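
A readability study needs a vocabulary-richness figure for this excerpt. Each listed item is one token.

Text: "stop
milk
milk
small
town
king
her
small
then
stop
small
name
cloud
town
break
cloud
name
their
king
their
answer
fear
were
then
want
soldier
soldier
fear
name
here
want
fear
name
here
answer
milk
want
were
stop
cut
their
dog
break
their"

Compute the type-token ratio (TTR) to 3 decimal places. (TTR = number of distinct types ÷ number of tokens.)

N = 44 tokens, V = 19 types.
TTR = V / N = 19 / 44 = 0.432

0.432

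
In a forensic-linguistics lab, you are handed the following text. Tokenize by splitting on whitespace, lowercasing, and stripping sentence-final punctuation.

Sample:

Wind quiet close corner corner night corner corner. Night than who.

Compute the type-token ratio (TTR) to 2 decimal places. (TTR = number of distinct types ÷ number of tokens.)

0.64

N = 11 tokens, V = 7 types.
TTR = V / N = 7 / 11 = 0.64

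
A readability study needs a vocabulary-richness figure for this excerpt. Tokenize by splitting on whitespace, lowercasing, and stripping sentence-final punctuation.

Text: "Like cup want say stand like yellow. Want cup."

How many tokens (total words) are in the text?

9

Tokens: like, cup, want, say, stand, like, yellow, want, cup
N = 9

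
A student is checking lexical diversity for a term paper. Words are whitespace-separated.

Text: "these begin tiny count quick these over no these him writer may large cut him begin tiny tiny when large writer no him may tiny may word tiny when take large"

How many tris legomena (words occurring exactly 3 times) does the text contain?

4

Frequencies: tiny:5, these:3, him:3, may:3, large:3, begin:2, no:2, writer:2, when:2, count:1, quick:1, over:1, cut:1, word:1, take:1
Words with frequency 3: him, large, may, these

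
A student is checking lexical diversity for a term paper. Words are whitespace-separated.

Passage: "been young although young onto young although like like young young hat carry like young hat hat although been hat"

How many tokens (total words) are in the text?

20

Tokens: been, young, although, young, onto, young, although, like, like, young, young, hat, carry, like, young, hat, hat, although, been, hat
N = 20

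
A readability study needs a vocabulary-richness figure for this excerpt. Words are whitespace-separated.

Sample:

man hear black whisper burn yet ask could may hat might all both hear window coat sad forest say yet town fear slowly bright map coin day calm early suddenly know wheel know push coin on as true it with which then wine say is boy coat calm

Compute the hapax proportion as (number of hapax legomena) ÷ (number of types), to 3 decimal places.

0.829

Frequencies: hear:2, yet:2, coat:2, say:2, coin:2, calm:2, know:2, man:1, black:1, whisper:1, burn:1, ask:1, could:1, may:1, hat:1, might:1, all:1, both:1, window:1, sad:1, … (21 more, each freq 1)
Hapax count = 34; type count = 41.
Ratio = 34 / 41 = 0.829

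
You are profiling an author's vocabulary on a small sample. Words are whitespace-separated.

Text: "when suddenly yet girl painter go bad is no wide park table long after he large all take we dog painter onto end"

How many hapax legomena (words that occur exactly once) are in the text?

21

Frequencies: painter:2, when:1, suddenly:1, yet:1, girl:1, go:1, bad:1, is:1, no:1, wide:1, park:1, table:1, long:1, after:1, he:1, large:1, all:1, take:1, we:1, dog:1, … (2 more, each freq 1)
Hapax (freq=1): after, all, bad, dog, end, girl, go, he, is, large, long, no, onto, park, suddenly, table, take, we, when, wide, yet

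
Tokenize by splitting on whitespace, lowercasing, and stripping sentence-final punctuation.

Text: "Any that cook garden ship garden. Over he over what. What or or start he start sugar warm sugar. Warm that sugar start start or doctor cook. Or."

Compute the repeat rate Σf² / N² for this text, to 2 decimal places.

Frequencies: or:4, start:4, sugar:3, that:2, cook:2, garden:2, over:2, he:2, what:2, warm:2, any:1, ship:1, doctor:1
Σf² = 72; N² = 784
Repeat rate = 72 / 784 = 0.09

0.09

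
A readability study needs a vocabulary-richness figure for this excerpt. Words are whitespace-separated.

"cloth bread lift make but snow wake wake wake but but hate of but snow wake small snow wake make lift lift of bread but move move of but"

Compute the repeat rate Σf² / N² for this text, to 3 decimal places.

Frequencies: but:6, wake:5, lift:3, snow:3, of:3, bread:2, make:2, move:2, cloth:1, hate:1, small:1
Σf² = 103; N² = 841
Repeat rate = 103 / 841 = 0.122

0.122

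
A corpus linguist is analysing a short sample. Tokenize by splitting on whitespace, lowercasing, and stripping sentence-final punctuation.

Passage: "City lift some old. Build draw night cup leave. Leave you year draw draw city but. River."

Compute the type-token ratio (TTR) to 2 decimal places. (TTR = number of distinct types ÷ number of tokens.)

N = 17 tokens, V = 13 types.
TTR = V / N = 13 / 17 = 0.76

0.76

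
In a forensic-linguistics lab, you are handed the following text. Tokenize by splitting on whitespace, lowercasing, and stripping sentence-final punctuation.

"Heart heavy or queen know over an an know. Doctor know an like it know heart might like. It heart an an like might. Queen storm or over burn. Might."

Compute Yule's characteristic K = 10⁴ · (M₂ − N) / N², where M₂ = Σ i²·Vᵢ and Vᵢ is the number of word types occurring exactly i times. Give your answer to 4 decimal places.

Frequencies: an:5, know:4, heart:3, like:3, might:3, or:2, queen:2, over:2, it:2, heavy:1, doctor:1, storm:1, burn:1
N = 30. Frequency spectrum: V_1=4, V_2=4, V_3=3, V_4=1, V_5=1
M₂ = 1²·4 + 2²·4 + 3²·3 + 4²·1 + 5²·1 = 88
K = 10000 × (88 − 30) / 30² = 644.4444

644.4444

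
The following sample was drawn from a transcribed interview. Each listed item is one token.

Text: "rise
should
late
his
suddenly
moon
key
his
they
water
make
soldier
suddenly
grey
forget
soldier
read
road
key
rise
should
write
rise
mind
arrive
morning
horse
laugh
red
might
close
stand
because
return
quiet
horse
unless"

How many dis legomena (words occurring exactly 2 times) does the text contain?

Frequencies: rise:3, should:2, his:2, suddenly:2, key:2, soldier:2, horse:2, late:1, moon:1, they:1, water:1, make:1, grey:1, forget:1, read:1, road:1, write:1, mind:1, arrive:1, morning:1, … (9 more, each freq 1)
Words with frequency 2: his, horse, key, should, soldier, suddenly

6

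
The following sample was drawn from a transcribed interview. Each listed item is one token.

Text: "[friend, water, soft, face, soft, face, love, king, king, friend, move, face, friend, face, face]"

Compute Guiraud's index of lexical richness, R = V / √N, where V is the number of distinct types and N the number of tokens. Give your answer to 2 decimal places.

1.81

N = 15, V = 7.
√N = 3.872983
R = 7 / 3.872983 = 1.81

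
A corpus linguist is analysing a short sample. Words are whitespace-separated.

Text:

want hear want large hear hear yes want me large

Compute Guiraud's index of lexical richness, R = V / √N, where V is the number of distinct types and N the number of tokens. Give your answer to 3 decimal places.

N = 10, V = 5.
√N = 3.162278
R = 5 / 3.162278 = 1.581

1.581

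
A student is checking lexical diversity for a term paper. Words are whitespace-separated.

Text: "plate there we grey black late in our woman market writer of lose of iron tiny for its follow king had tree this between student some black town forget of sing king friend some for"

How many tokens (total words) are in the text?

Tokens: plate, there, we, grey, black, late, in, our, woman, market, writer, of, lose, of, iron, tiny, for, its, follow, king, had, tree, this, between, student, some, black, town, forget, of, sing, king, friend, some, for
N = 35

35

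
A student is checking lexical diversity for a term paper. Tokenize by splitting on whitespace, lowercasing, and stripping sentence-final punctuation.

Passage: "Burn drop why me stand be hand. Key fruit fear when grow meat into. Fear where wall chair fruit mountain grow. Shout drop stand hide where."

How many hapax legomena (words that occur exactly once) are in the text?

14

Frequencies: drop:2, stand:2, fruit:2, fear:2, grow:2, where:2, burn:1, why:1, me:1, be:1, hand:1, key:1, when:1, meat:1, into:1, wall:1, chair:1, mountain:1, shout:1, hide:1
Hapax (freq=1): be, burn, chair, hand, hide, into, key, me, meat, mountain, shout, wall, when, why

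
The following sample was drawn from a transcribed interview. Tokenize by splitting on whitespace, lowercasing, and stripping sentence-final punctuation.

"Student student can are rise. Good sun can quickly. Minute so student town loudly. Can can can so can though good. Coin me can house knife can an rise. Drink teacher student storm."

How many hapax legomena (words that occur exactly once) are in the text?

15

Frequencies: can:8, student:4, rise:2, good:2, so:2, are:1, sun:1, quickly:1, minute:1, town:1, loudly:1, though:1, coin:1, me:1, house:1, knife:1, an:1, drink:1, teacher:1, storm:1
Hapax (freq=1): an, are, coin, drink, house, knife, loudly, me, minute, quickly, storm, sun, teacher, though, town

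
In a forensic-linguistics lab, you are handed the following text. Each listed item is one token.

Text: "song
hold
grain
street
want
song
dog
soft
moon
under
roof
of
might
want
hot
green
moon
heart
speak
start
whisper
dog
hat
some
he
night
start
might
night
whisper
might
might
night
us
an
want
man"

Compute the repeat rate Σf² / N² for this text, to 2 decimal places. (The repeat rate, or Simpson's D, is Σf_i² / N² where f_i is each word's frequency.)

0.05

Frequencies: might:4, want:3, night:3, song:2, dog:2, moon:2, start:2, whisper:2, hold:1, grain:1, street:1, soft:1, under:1, roof:1, of:1, hot:1, green:1, heart:1, speak:1, hat:1, … (5 more, each freq 1)
Σf² = 71; N² = 1369
Repeat rate = 71 / 1369 = 0.05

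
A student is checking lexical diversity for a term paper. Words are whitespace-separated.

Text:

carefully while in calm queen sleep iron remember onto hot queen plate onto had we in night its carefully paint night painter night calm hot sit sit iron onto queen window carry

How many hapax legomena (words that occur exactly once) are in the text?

11

Frequencies: queen:3, onto:3, night:3, carefully:2, in:2, calm:2, iron:2, hot:2, sit:2, while:1, sleep:1, remember:1, plate:1, had:1, we:1, its:1, paint:1, painter:1, window:1, carry:1
Hapax (freq=1): carry, had, its, paint, painter, plate, remember, sleep, we, while, window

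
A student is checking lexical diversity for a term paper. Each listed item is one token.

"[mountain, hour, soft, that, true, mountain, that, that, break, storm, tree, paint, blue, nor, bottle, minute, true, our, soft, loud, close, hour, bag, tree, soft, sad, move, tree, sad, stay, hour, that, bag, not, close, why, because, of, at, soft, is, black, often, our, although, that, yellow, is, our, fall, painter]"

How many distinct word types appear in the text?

Distinct types: {although, at, bag, because, black, blue, bottle, break, close, fall, hour, is, loud, minute, mountain, move, nor, not, of, often, our, paint, painter, sad, soft, stay, storm, that, tree, true, why, yellow}
V = 32

32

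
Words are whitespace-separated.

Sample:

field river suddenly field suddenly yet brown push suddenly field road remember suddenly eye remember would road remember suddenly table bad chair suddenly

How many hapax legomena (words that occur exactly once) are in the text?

Frequencies: suddenly:6, field:3, remember:3, road:2, river:1, yet:1, brown:1, push:1, eye:1, would:1, table:1, bad:1, chair:1
Hapax (freq=1): bad, brown, chair, eye, push, river, table, would, yet

9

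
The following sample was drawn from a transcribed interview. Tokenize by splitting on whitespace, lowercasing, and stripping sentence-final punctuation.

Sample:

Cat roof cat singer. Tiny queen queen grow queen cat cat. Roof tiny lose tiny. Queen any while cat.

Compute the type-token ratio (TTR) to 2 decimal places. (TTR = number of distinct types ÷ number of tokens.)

N = 19 tokens, V = 9 types.
TTR = V / N = 9 / 19 = 0.47

0.47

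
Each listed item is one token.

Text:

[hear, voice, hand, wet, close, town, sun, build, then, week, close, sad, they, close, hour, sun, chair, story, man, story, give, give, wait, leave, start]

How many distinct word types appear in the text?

Distinct types: {build, chair, close, give, hand, hear, hour, leave, man, sad, start, story, sun, then, they, town, voice, wait, week, wet}
V = 20

20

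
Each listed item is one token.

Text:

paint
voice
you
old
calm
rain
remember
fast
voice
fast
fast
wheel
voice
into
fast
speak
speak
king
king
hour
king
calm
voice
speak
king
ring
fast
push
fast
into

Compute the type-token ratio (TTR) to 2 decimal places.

N = 30 tokens, V = 15 types.
TTR = V / N = 15 / 30 = 0.50

0.50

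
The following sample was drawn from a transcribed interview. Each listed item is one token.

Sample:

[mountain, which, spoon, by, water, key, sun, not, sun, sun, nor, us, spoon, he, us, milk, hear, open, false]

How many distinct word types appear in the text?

15

Distinct types: {by, false, he, hear, key, milk, mountain, nor, not, open, spoon, sun, us, water, which}
V = 15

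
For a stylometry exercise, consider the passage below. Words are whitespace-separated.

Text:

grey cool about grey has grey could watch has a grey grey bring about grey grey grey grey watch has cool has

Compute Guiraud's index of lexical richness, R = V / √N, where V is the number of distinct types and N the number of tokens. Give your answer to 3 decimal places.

N = 22, V = 8.
√N = 4.690416
R = 8 / 4.690416 = 1.706

1.706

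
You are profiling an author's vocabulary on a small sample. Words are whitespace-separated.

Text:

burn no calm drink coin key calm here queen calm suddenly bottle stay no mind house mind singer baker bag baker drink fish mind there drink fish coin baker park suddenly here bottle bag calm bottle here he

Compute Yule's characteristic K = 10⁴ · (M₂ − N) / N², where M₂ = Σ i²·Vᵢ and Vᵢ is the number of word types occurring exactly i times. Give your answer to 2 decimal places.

360.11

Frequencies: calm:4, drink:3, here:3, bottle:3, mind:3, baker:3, no:2, coin:2, suddenly:2, bag:2, fish:2, burn:1, key:1, queen:1, stay:1, house:1, singer:1, there:1, park:1, he:1
N = 38. Frequency spectrum: V_1=9, V_2=5, V_3=5, V_4=1
M₂ = 1²·9 + 2²·5 + 3²·5 + 4²·1 = 90
K = 10000 × (90 − 38) / 38² = 360.11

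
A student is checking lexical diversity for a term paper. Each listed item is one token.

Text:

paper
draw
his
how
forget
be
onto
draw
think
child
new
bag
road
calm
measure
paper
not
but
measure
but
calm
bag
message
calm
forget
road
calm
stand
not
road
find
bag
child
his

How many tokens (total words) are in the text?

34

Tokens: paper, draw, his, how, forget, be, onto, draw, think, child, new, bag, road, calm, measure, paper, not, but, measure, but, calm, bag, message, calm, forget, road, calm, stand, not, road, find, bag, child, his
N = 34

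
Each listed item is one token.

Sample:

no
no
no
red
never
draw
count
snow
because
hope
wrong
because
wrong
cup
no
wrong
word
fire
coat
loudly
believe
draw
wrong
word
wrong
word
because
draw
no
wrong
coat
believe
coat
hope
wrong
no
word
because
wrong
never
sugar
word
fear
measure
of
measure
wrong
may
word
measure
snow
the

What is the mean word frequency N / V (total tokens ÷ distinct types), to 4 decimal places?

N = 52 tokens, V = 21 types.
Mean frequency = N / V = 52 / 21 = 2.4762

2.4762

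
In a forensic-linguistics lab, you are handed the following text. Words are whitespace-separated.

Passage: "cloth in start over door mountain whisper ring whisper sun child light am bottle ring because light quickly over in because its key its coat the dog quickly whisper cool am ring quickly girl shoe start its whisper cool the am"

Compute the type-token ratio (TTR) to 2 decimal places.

N = 41 tokens, V = 23 types.
TTR = V / N = 23 / 41 = 0.56

0.56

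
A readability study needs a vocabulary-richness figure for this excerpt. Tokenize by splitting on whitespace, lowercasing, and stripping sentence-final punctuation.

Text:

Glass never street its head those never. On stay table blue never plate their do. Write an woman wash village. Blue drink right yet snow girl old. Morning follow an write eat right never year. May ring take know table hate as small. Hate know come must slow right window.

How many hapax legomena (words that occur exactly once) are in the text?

Frequencies: never:4, right:3, table:2, blue:2, write:2, an:2, know:2, hate:2, glass:1, street:1, its:1, head:1, those:1, on:1, stay:1, plate:1, their:1, do:1, woman:1, wash:1, … (19 more, each freq 1)
Hapax (freq=1): as, come, do, drink, eat, follow, girl, glass, head, its, may, morning, must, old, on, plate, ring, slow, small, snow, stay, street, take, their, those, village, wash, window, woman, year, yet

31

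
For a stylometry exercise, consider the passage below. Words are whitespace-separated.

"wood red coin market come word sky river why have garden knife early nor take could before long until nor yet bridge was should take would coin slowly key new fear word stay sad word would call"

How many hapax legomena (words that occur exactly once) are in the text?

26

Frequencies: word:3, coin:2, nor:2, take:2, would:2, wood:1, red:1, market:1, come:1, sky:1, river:1, why:1, have:1, garden:1, knife:1, early:1, could:1, before:1, long:1, until:1, … (11 more, each freq 1)
Hapax (freq=1): before, bridge, call, come, could, early, fear, garden, have, key, knife, long, market, new, red, river, sad, should, sky, slowly, stay, until, was, why, wood, yet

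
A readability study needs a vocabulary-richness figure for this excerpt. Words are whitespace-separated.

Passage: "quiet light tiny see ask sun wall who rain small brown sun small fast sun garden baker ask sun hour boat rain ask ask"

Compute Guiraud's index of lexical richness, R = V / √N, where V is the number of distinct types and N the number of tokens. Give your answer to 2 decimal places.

3.27

N = 24, V = 16.
√N = 4.898979
R = 16 / 4.898979 = 3.27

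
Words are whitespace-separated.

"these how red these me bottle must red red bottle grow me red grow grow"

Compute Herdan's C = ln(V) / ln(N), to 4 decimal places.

0.7186

N = 15, V = 7.
ln(V) = 1.945910, ln(N) = 2.708050
C = 1.945910 / 2.708050 = 0.7186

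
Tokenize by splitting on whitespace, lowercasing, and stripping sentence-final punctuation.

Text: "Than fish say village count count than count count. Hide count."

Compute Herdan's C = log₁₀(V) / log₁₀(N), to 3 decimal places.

N = 11, V = 6.
log₁₀(V) = 0.778151, log₁₀(N) = 1.041393
C = 0.778151 / 1.041393 = 0.747

0.747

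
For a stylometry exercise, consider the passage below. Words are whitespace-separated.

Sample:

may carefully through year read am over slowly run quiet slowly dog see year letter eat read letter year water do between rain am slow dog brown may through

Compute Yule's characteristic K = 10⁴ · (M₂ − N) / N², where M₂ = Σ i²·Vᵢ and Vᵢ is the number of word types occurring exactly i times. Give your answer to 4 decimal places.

237.8121

Frequencies: year:3, may:2, through:2, read:2, am:2, slowly:2, dog:2, letter:2, carefully:1, over:1, run:1, quiet:1, see:1, eat:1, water:1, do:1, between:1, rain:1, slow:1, brown:1
N = 29. Frequency spectrum: V_1=12, V_2=7, V_3=1
M₂ = 1²·12 + 2²·7 + 3²·1 = 49
K = 10000 × (49 − 29) / 29² = 237.8121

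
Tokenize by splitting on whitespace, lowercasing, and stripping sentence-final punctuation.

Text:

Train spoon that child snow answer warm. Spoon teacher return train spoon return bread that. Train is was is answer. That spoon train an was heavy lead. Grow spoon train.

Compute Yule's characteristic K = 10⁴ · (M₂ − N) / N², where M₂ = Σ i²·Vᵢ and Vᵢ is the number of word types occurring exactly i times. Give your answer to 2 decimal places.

Frequencies: train:5, spoon:5, that:3, answer:2, return:2, is:2, was:2, child:1, snow:1, warm:1, teacher:1, bread:1, an:1, heavy:1, lead:1, grow:1
N = 30. Frequency spectrum: V_1=9, V_2=4, V_3=1, V_5=2
M₂ = 1²·9 + 2²·4 + 3²·1 + 5²·2 = 84
K = 10000 × (84 − 30) / 30² = 600.00

600.00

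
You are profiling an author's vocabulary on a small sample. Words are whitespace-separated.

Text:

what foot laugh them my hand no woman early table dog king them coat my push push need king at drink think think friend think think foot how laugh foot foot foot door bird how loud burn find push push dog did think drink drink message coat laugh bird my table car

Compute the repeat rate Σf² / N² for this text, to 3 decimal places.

Frequencies: foot:5, think:5, push:4, laugh:3, my:3, drink:3, them:2, table:2, dog:2, king:2, coat:2, how:2, bird:2, what:1, hand:1, no:1, woman:1, early:1, need:1, at:1, … (8 more, each freq 1)
Σf² = 136; N² = 2704
Repeat rate = 136 / 2704 = 0.050

0.050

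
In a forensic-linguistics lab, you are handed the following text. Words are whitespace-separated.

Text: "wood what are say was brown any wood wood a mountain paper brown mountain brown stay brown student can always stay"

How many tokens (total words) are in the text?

Tokens: wood, what, are, say, was, brown, any, wood, wood, a, mountain, paper, brown, mountain, brown, stay, brown, student, can, always, stay
N = 21

21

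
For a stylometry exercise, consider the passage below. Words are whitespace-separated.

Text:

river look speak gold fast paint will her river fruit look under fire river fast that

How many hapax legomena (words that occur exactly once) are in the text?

9

Frequencies: river:3, look:2, fast:2, speak:1, gold:1, paint:1, will:1, her:1, fruit:1, under:1, fire:1, that:1
Hapax (freq=1): fire, fruit, gold, her, paint, speak, that, under, will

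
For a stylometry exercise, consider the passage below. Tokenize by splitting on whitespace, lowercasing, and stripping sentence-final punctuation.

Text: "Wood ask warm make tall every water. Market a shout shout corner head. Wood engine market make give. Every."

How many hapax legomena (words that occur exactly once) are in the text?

9

Frequencies: wood:2, make:2, every:2, market:2, shout:2, ask:1, warm:1, tall:1, water:1, a:1, corner:1, head:1, engine:1, give:1
Hapax (freq=1): a, ask, corner, engine, give, head, tall, warm, water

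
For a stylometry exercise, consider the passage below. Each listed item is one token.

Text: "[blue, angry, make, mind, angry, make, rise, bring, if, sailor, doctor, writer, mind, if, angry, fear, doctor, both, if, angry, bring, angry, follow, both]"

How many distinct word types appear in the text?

13

Distinct types: {angry, blue, both, bring, doctor, fear, follow, if, make, mind, rise, sailor, writer}
V = 13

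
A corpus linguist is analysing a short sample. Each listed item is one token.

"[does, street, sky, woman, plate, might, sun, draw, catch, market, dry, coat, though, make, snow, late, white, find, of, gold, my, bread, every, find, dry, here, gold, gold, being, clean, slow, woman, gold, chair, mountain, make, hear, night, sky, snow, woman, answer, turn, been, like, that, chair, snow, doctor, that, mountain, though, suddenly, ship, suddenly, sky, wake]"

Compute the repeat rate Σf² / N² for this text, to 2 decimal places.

0.03

Frequencies: gold:4, sky:3, woman:3, snow:3, dry:2, though:2, make:2, find:2, chair:2, mountain:2, that:2, suddenly:2, does:1, street:1, plate:1, might:1, sun:1, draw:1, catch:1, market:1, … (20 more, each freq 1)
Σf² = 103; N² = 3249
Repeat rate = 103 / 3249 = 0.03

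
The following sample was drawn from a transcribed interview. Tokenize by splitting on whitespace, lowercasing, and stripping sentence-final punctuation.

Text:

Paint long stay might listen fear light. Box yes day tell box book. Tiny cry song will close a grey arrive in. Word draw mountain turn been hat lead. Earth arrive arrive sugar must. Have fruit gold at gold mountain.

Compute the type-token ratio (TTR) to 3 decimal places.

0.875

N = 40 tokens, V = 35 types.
TTR = V / N = 35 / 40 = 0.875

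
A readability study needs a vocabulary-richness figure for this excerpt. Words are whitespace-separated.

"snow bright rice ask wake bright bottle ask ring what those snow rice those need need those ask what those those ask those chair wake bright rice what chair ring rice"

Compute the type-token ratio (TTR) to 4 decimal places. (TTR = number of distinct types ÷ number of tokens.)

0.3548

N = 31 tokens, V = 11 types.
TTR = V / N = 11 / 31 = 0.3548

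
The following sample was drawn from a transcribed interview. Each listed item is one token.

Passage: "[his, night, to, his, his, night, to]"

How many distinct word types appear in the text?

3

Distinct types: {his, night, to}
V = 3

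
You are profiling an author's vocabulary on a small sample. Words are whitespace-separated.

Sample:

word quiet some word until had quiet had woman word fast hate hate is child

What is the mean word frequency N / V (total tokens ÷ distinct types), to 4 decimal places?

1.5000

N = 15 tokens, V = 10 types.
Mean frequency = N / V = 15 / 10 = 1.5000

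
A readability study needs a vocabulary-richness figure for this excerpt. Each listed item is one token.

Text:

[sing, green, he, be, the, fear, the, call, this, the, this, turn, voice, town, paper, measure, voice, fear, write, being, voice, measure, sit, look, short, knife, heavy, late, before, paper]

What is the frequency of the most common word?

Frequencies: the:3, voice:3, fear:2, this:2, paper:2, measure:2, sing:1, green:1, he:1, be:1, call:1, turn:1, town:1, write:1, being:1, sit:1, look:1, short:1, knife:1, heavy:1, … (2 more, each freq 1)
Most common: 'the' with frequency 3.

3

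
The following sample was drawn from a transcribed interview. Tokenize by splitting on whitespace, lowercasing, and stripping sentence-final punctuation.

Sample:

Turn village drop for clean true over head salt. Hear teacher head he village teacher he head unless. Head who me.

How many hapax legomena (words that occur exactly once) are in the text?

11

Frequencies: head:4, village:2, teacher:2, he:2, turn:1, drop:1, for:1, clean:1, true:1, over:1, salt:1, hear:1, unless:1, who:1, me:1
Hapax (freq=1): clean, drop, for, hear, me, over, salt, true, turn, unless, who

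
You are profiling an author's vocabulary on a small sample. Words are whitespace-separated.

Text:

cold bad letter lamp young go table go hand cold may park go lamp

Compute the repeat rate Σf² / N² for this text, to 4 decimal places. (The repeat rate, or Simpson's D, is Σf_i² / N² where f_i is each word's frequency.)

0.1224

Frequencies: go:3, cold:2, lamp:2, bad:1, letter:1, young:1, table:1, hand:1, may:1, park:1
Σf² = 24; N² = 196
Repeat rate = 24 / 196 = 0.1224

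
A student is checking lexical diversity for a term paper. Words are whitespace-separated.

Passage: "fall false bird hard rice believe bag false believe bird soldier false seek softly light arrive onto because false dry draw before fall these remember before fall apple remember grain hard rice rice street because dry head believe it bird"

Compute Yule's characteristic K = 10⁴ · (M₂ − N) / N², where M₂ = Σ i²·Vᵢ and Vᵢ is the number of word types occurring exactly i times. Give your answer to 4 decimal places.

Frequencies: false:4, fall:3, bird:3, rice:3, believe:3, hard:2, because:2, dry:2, before:2, remember:2, bag:1, soldier:1, seek:1, softly:1, light:1, arrive:1, onto:1, draw:1, these:1, apple:1, … (4 more, each freq 1)
N = 40. Frequency spectrum: V_1=14, V_2=5, V_3=4, V_4=1
M₂ = 1²·14 + 2²·5 + 3²·4 + 4²·1 = 86
K = 10000 × (86 − 40) / 40² = 287.5000

287.5000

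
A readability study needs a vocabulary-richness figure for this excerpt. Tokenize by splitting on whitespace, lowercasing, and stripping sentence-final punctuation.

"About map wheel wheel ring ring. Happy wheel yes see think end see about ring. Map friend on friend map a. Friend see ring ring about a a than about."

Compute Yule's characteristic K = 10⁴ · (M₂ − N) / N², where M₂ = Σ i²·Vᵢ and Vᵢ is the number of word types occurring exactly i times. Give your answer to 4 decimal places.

688.8889

Frequencies: ring:5, about:4, map:3, wheel:3, see:3, friend:3, a:3, happy:1, yes:1, think:1, end:1, on:1, than:1
N = 30. Frequency spectrum: V_1=6, V_3=5, V_4=1, V_5=1
M₂ = 1²·6 + 3²·5 + 4²·1 + 5²·1 = 92
K = 10000 × (92 − 30) / 30² = 688.8889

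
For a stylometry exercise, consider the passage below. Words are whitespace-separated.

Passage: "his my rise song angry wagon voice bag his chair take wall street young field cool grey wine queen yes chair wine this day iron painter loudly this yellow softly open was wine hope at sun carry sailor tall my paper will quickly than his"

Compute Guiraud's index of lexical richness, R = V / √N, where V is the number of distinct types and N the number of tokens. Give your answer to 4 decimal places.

5.6647

N = 45, V = 38.
√N = 6.708204
R = 38 / 6.708204 = 5.6647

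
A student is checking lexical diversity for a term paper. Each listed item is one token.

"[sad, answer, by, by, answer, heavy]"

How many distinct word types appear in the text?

Distinct types: {answer, by, heavy, sad}
V = 4

4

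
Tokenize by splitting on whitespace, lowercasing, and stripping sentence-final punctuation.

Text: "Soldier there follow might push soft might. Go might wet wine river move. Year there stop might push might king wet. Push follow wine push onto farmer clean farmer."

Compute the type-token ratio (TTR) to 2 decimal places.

0.59

N = 29 tokens, V = 17 types.
TTR = V / N = 17 / 29 = 0.59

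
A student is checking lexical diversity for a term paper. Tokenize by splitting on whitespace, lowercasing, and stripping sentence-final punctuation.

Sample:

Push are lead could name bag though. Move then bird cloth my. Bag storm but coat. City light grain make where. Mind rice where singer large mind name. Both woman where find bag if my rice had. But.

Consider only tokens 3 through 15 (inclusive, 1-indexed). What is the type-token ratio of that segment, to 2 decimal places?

0.92

Segment tokens 3–15: lead, could, name, bag, though, move, then, bird, cloth, my, bag, storm, but
Segment N = 13, segment V = 12.
TTR = 12 / 13 = 0.92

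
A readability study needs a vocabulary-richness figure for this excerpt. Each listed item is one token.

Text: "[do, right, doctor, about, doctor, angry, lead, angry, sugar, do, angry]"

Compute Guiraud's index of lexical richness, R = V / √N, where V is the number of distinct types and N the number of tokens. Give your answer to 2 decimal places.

N = 11, V = 7.
√N = 3.316625
R = 7 / 3.316625 = 2.11

2.11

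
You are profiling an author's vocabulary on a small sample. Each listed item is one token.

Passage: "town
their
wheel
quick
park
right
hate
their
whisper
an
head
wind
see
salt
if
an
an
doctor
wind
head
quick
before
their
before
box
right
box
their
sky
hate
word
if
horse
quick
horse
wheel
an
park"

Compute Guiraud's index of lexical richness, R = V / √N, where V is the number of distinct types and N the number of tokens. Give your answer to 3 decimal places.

N = 38, V = 20.
√N = 6.164414
R = 20 / 6.164414 = 3.244

3.244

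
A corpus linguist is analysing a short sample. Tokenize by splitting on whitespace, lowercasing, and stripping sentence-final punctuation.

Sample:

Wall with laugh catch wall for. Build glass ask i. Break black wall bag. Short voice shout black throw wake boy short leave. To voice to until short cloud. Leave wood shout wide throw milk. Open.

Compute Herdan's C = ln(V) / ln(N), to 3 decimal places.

0.909

N = 36, V = 26.
ln(V) = 3.258097, ln(N) = 3.583519
C = 3.258097 / 3.583519 = 0.909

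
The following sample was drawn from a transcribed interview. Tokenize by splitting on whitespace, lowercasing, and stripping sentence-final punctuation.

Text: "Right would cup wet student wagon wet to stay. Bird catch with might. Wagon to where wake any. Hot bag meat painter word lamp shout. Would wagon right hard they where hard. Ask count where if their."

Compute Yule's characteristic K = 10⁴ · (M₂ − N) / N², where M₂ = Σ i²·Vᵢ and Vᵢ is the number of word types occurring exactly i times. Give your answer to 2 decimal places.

160.70

Frequencies: wagon:3, where:3, right:2, would:2, wet:2, to:2, hard:2, cup:1, student:1, stay:1, bird:1, catch:1, with:1, might:1, wake:1, any:1, hot:1, bag:1, meat:1, painter:1, … (8 more, each freq 1)
N = 37. Frequency spectrum: V_1=21, V_2=5, V_3=2
M₂ = 1²·21 + 2²·5 + 3²·2 = 59
K = 10000 × (59 − 37) / 37² = 160.70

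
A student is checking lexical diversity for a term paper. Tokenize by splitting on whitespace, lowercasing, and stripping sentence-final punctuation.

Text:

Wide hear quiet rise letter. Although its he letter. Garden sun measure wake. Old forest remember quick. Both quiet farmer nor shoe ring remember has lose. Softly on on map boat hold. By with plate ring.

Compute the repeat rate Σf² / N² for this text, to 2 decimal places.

Frequencies: quiet:2, letter:2, remember:2, ring:2, on:2, wide:1, hear:1, rise:1, although:1, its:1, he:1, garden:1, sun:1, measure:1, wake:1, old:1, forest:1, quick:1, both:1, farmer:1, … (11 more, each freq 1)
Σf² = 46; N² = 1296
Repeat rate = 46 / 1296 = 0.04

0.04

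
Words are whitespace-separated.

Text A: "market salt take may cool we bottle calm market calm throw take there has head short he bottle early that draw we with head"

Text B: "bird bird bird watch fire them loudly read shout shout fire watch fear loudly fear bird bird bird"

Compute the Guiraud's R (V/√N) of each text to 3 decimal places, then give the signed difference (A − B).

A: V=18, N=24, R=3.674
B: V=8, N=18, R=1.886
Difference = 3.674 − 1.886 = 1.788

1.788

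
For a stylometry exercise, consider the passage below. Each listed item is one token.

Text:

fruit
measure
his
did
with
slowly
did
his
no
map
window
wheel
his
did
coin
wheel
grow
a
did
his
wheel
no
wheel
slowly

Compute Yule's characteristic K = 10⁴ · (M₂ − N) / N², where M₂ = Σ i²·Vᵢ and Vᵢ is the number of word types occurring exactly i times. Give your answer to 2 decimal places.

Frequencies: his:4, did:4, wheel:4, slowly:2, no:2, fruit:1, measure:1, with:1, map:1, window:1, coin:1, grow:1, a:1
N = 24. Frequency spectrum: V_1=8, V_2=2, V_4=3
M₂ = 1²·8 + 2²·2 + 4²·3 = 64
K = 10000 × (64 − 24) / 24² = 694.44

694.44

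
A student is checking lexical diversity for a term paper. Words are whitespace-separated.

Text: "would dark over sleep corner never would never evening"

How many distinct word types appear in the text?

7

Distinct types: {corner, dark, evening, never, over, sleep, would}
V = 7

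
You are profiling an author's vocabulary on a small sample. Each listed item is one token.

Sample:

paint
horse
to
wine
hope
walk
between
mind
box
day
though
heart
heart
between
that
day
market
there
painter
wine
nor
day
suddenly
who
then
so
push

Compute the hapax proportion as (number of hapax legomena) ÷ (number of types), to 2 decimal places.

Frequencies: day:3, wine:2, between:2, heart:2, paint:1, horse:1, to:1, hope:1, walk:1, mind:1, box:1, though:1, that:1, market:1, there:1, painter:1, nor:1, suddenly:1, who:1, then:1, … (2 more, each freq 1)
Hapax count = 18; type count = 22.
Ratio = 18 / 22 = 0.82

0.82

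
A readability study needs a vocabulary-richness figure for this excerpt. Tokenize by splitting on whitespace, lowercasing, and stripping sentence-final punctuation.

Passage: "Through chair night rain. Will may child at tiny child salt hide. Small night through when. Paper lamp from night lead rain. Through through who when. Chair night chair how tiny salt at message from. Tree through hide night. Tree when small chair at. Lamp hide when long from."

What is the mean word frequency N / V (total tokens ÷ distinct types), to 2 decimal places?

2.23

N = 49 tokens, V = 22 types.
Mean frequency = N / V = 49 / 22 = 2.23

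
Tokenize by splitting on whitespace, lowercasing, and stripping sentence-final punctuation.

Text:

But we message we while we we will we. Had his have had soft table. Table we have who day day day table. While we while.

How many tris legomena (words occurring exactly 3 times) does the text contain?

Frequencies: we:7, while:3, table:3, day:3, had:2, have:2, but:1, message:1, will:1, his:1, soft:1, who:1
Words with frequency 3: day, table, while

3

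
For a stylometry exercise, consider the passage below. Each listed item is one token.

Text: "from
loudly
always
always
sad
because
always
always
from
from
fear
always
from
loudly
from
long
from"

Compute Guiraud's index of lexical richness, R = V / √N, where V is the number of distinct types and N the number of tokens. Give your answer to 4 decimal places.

N = 17, V = 7.
√N = 4.123106
R = 7 / 4.123106 = 1.6977

1.6977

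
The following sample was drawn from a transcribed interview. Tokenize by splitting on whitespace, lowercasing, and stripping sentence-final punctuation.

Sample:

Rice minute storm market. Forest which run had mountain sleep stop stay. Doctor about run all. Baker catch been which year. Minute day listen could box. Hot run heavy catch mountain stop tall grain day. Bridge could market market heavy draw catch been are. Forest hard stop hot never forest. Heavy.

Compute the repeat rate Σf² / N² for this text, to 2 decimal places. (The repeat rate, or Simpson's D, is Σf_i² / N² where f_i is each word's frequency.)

0.04

Frequencies: market:3, forest:3, run:3, stop:3, catch:3, heavy:3, minute:2, which:2, mountain:2, been:2, day:2, could:2, hot:2, rice:1, storm:1, had:1, sleep:1, stay:1, doctor:1, about:1, … (12 more, each freq 1)
Σf² = 101; N² = 2601
Repeat rate = 101 / 2601 = 0.04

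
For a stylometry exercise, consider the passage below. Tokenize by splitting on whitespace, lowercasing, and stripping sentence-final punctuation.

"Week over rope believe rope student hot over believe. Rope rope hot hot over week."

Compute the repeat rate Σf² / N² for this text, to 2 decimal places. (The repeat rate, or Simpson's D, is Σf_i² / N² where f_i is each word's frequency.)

0.19

Frequencies: rope:4, over:3, hot:3, week:2, believe:2, student:1
Σf² = 43; N² = 225
Repeat rate = 43 / 225 = 0.19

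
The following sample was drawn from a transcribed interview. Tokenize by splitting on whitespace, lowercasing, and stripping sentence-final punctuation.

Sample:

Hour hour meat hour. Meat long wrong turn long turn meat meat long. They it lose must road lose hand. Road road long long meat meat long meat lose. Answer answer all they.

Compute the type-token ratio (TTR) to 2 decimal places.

N = 33 tokens, V = 13 types.
TTR = V / N = 13 / 33 = 0.39

0.39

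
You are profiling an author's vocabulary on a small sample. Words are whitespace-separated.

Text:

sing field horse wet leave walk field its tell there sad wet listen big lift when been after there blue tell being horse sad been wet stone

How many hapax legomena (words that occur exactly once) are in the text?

12

Frequencies: wet:3, field:2, horse:2, tell:2, there:2, sad:2, been:2, sing:1, leave:1, walk:1, its:1, listen:1, big:1, lift:1, when:1, after:1, blue:1, being:1, stone:1
Hapax (freq=1): after, being, big, blue, its, leave, lift, listen, sing, stone, walk, when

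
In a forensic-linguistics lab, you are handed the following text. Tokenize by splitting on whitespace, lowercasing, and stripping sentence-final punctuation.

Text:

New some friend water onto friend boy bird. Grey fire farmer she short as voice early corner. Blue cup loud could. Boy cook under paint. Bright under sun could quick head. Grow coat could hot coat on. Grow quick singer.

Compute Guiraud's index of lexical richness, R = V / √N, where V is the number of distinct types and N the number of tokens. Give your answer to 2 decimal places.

N = 40, V = 32.
√N = 6.324555
R = 32 / 6.324555 = 5.06

5.06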